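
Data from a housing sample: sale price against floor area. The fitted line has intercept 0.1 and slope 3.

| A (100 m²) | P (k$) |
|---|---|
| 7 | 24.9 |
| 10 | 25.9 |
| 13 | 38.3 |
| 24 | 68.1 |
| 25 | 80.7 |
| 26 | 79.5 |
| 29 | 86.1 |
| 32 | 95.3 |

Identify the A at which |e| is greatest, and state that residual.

A=7: ŷ = 0.1 + 3·7 = 21.1; e = 24.9 − 21.1 = 3.8
A=10: ŷ = 0.1 + 3·10 = 30.1; e = 25.9 − 30.1 = -4.2
A=13: ŷ = 0.1 + 3·13 = 39.1; e = 38.3 − 39.1 = -0.8
A=24: ŷ = 0.1 + 3·24 = 72.1; e = 68.1 − 72.1 = -4
A=25: ŷ = 0.1 + 3·25 = 75.1; e = 80.7 − 75.1 = 5.6
A=26: ŷ = 0.1 + 3·26 = 78.1; e = 79.5 − 78.1 = 1.4
A=29: ŷ = 0.1 + 3·29 = 87.1; e = 86.1 − 87.1 = -1
A=32: ŷ = 0.1 + 3·32 = 96.1; e = 95.3 − 96.1 = -0.8
Largest |e| is 5.6 at A = 25, residual 5.6.

A = 25, e = 5.6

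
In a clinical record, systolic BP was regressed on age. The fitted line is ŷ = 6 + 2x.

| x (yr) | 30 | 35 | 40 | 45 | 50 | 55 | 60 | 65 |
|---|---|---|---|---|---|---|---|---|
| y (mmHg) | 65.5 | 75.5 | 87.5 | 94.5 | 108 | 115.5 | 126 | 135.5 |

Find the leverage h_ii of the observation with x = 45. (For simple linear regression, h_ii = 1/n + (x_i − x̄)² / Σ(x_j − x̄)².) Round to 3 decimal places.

x̄ = (30 + 35 + 40 + 45 + 50 + 55 + 60 + 65)/8 = 47.5
Σ(x − x̄)² = 306.25 + 156.25 + 56.25 + 6.25 + 6.25 + 56.25 + 156.25 + 306.25 = 1050
h = 1/8 + (-2.5)²/1050 = 0.125 + 0.00595238 = 0.131

h = 0.131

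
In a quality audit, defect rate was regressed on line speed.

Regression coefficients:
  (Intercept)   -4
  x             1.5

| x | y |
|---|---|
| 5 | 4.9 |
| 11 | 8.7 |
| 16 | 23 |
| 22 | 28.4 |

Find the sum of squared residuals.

x=5: ŷ = -4 + 1.5·5 = 3.5; e = 4.9 − 3.5 = 1.4
x=11: ŷ = -4 + 1.5·11 = 12.5; e = 8.7 − 12.5 = -3.8
x=16: ŷ = -4 + 1.5·16 = 20; e = 23 − 20 = 3
x=22: ŷ = -4 + 1.5·22 = 29; e = 28.4 − 29 = -0.6
SSE = 1.96 + 14.44 + 9 + 0.36 = 25.76

SSE = 25.76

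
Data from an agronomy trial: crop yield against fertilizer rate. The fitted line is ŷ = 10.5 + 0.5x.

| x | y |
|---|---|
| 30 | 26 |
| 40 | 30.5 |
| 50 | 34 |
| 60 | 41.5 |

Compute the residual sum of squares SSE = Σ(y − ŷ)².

SSE = 3.5

x=30: ŷ = 10.5 + 0.5·30 = 25.5; e = 26 − 25.5 = 0.5
x=40: ŷ = 10.5 + 0.5·40 = 30.5; e = 30.5 − 30.5 = 0
x=50: ŷ = 10.5 + 0.5·50 = 35.5; e = 34 − 35.5 = -1.5
x=60: ŷ = 10.5 + 0.5·60 = 40.5; e = 41.5 − 40.5 = 1
SSE = 0.25 + 0 + 2.25 + 1 = 3.5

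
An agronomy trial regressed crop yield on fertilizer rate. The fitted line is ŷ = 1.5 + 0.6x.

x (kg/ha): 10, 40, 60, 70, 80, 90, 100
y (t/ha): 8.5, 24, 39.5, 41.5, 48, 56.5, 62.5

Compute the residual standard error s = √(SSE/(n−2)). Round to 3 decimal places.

x=10: ŷ = 1.5 + 0.6·10 = 7.5; e = 8.5 − 7.5 = 1
x=40: ŷ = 1.5 + 0.6·40 = 25.5; e = 24 − 25.5 = -1.5
x=60: ŷ = 1.5 + 0.6·60 = 37.5; e = 39.5 − 37.5 = 2
x=70: ŷ = 1.5 + 0.6·70 = 43.5; e = 41.5 − 43.5 = -2
x=80: ŷ = 1.5 + 0.6·80 = 49.5; e = 48 − 49.5 = -1.5
x=90: ŷ = 1.5 + 0.6·90 = 55.5; e = 56.5 − 55.5 = 1
x=100: ŷ = 1.5 + 0.6·100 = 61.5; e = 62.5 − 61.5 = 1
SSE = 1 + 2.25 + 4 + 4 + 2.25 + 1 + 1 = 15.5
s = √(15.5/5) = √3.1 ≈ 1.761

s = 1.761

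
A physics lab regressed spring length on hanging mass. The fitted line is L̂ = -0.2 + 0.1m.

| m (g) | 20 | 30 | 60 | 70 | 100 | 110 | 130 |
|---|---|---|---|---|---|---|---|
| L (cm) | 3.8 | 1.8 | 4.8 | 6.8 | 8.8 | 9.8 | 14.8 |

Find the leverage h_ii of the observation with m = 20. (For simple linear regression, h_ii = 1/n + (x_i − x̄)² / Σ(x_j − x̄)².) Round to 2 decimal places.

h = 0.43

m̄ = (20 + 30 + 60 + 70 + 100 + 110 + 130)/7 = 74.2857
Σ(m − m̄)² = 2946.94 + 1961.22 + 204.082 + 18.3673 + 661.224 + 1275.51 + 3104.08 = 10171.4
h = 1/7 + (-54.2857)²/10171.4 = 0.142857 + 0.289727 = 0.43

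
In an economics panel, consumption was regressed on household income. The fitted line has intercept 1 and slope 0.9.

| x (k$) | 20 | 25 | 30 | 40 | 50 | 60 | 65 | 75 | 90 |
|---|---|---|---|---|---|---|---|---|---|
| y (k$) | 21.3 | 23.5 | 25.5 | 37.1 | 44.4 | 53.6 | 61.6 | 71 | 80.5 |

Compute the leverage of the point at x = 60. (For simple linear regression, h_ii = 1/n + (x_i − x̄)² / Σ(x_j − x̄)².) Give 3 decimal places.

h = 0.131

x̄ = (20 + 25 + 30 + 40 + 50 + 60 + 65 + 75 + 90)/9 = 50.5556
Σ(x − x̄)² = 933.642 + 653.086 + 422.531 + 111.42 + 0.308642 + 89.1975 + 208.642 + 597.531 + 1555.86 = 4572.22
h = 1/9 + (9.44444)²/4572.22 = 0.111111 + 0.0195086 = 0.131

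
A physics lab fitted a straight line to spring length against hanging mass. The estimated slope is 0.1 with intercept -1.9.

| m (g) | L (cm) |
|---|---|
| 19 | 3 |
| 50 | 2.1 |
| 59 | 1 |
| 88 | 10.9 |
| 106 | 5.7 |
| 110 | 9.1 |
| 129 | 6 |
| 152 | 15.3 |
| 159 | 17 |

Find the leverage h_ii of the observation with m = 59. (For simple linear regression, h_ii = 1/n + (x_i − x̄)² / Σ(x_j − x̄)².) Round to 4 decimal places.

h = 0.1910

m̄ = (19 + 50 + 59 + 88 + 106 + 110 + 129 + 152 + 159)/9 = 96.8889
Σ(m − m̄)² = 6066.68 + 2198.57 + 1435.57 + 79.0123 + 83.0123 + 171.901 + 1031.12 + 3037.23 + 3857.79 = 17960.9
h = 1/9 + (-37.8889)²/17960.9 = 0.111111 + 0.0799274 = 0.1910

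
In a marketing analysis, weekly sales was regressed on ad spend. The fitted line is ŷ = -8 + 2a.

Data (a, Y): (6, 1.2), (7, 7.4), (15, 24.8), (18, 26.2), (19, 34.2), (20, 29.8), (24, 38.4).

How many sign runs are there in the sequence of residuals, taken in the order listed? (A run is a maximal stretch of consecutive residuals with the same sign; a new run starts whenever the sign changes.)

a=6: ŷ = -8 + 2·6 = 4; e = 1.2 − 4 = -2.8
a=7: ŷ = -8 + 2·7 = 6; e = 7.4 − 6 = 1.4
a=15: ŷ = -8 + 2·15 = 22; e = 24.8 − 22 = 2.8
a=18: ŷ = -8 + 2·18 = 28; e = 26.2 − 28 = -1.8
a=19: ŷ = -8 + 2·19 = 30; e = 34.2 − 30 = 4.2
a=20: ŷ = -8 + 2·20 = 32; e = 29.8 − 32 = -2.2
a=24: ŷ = -8 + 2·24 = 40; e = 38.4 − 40 = -1.6
Signs: − + + − + − −
Runs: −×1, +×2, −×1, +×1, −×2 → 5

5 runs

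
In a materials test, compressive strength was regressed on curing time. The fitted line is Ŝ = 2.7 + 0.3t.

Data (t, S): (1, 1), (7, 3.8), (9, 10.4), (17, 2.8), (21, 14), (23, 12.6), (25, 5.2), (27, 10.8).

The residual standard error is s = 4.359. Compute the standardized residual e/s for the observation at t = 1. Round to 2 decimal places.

-0.46

Ŝ = 2.7 + 0.3·1 = 3
e = 1 − 3 = -2
e/s = -2 / 4.359 = -0.46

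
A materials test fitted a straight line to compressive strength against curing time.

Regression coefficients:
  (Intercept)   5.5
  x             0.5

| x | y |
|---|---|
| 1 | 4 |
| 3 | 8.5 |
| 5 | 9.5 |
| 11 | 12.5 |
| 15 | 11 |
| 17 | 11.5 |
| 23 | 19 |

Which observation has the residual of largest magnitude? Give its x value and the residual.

x=1: ŷ = 5.5 + 0.5·1 = 6; e = 4 − 6 = -2
x=3: ŷ = 5.5 + 0.5·3 = 7; e = 8.5 − 7 = 1.5
x=5: ŷ = 5.5 + 0.5·5 = 8; e = 9.5 − 8 = 1.5
x=11: ŷ = 5.5 + 0.5·11 = 11; e = 12.5 − 11 = 1.5
x=15: ŷ = 5.5 + 0.5·15 = 13; e = 11 − 13 = -2
x=17: ŷ = 5.5 + 0.5·17 = 14; e = 11.5 − 14 = -2.5
x=23: ŷ = 5.5 + 0.5·23 = 17; e = 19 − 17 = 2
Largest |e| is 2.5 at x = 17, residual -2.5.

x = 17, e = -2.5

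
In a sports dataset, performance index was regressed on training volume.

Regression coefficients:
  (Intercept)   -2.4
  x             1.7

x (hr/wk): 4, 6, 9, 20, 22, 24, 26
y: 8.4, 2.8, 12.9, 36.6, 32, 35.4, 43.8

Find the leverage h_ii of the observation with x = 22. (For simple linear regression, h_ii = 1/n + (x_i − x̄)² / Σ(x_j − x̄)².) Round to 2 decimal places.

x̄ = (4 + 6 + 9 + 20 + 22 + 24 + 26)/7 = 15.8571
Σ(x − x̄)² = 140.592 + 97.1633 + 47.0204 + 17.1633 + 37.7347 + 66.3061 + 102.878 = 508.857
h = 1/7 + (6.14286)²/508.857 = 0.142857 + 0.0741558 = 0.22

h = 0.22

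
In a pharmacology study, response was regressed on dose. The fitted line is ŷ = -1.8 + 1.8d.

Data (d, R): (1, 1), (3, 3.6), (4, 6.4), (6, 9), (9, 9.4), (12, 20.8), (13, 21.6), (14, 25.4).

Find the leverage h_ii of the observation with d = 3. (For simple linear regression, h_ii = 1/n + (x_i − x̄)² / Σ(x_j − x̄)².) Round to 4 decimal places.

h = 0.2566

d̄ = (1 + 3 + 4 + 6 + 9 + 12 + 13 + 14)/8 = 7.75
Σ(d − d̄)² = 45.5625 + 22.5625 + 14.0625 + 3.0625 + 1.5625 + 18.0625 + 27.5625 + 39.0625 = 171.5
h = 1/8 + (-4.75)²/171.5 = 0.125 + 0.13156 = 0.2566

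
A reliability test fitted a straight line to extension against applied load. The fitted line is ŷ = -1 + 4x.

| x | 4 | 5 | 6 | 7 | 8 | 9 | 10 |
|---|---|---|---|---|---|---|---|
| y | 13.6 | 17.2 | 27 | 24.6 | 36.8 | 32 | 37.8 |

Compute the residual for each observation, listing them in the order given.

x=4: ŷ = -1 + 4·4 = 15; e = 13.6 − 15 = -1.4
x=5: ŷ = -1 + 4·5 = 19; e = 17.2 − 19 = -1.8
x=6: ŷ = -1 + 4·6 = 23; e = 27 − 23 = 4
x=7: ŷ = -1 + 4·7 = 27; e = 24.6 − 27 = -2.4
x=8: ŷ = -1 + 4·8 = 31; e = 36.8 − 31 = 5.8
x=9: ŷ = -1 + 4·9 = 35; e = 32 − 35 = -3
x=10: ŷ = -1 + 4·10 = 39; e = 37.8 − 39 = -1.2

-1.4, -1.8, 4, -2.4, 5.8, -3, -1.2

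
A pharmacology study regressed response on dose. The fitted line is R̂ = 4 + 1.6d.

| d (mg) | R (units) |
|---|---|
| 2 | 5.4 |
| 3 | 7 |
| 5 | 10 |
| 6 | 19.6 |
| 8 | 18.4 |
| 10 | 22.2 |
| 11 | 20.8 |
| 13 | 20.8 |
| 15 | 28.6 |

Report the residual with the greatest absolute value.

d=2: R̂ = 4 + 1.6·2 = 7.2; e = 5.4 − 7.2 = -1.8
d=3: R̂ = 4 + 1.6·3 = 8.8; e = 7 − 8.8 = -1.8
d=5: R̂ = 4 + 1.6·5 = 12; e = 10 − 12 = -2
d=6: R̂ = 4 + 1.6·6 = 13.6; e = 19.6 − 13.6 = 6
d=8: R̂ = 4 + 1.6·8 = 16.8; e = 18.4 − 16.8 = 1.6
d=10: R̂ = 4 + 1.6·10 = 20; e = 22.2 − 20 = 2.2
d=11: R̂ = 4 + 1.6·11 = 21.6; e = 20.8 − 21.6 = -0.8
d=13: R̂ = 4 + 1.6·13 = 24.8; e = 20.8 − 24.8 = -4
d=15: R̂ = 4 + 1.6·15 = 28; e = 28.6 − 28 = 0.6
Largest |e| is 6 at d = 6, residual 6.

e = 6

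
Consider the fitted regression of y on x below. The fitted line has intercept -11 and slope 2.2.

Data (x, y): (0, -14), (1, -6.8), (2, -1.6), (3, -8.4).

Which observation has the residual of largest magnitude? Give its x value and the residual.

x = 2, r = 5

x=0: ŷ = -11 + 2.2·0 = -11; r = -14 − (-11) = -3
x=1: ŷ = -11 + 2.2·1 = -8.8; r = -6.8 − (-8.8) = 2
x=2: ŷ = -11 + 2.2·2 = -6.6; r = -1.6 − (-6.6) = 5
x=3: ŷ = -11 + 2.2·3 = -4.4; r = -8.4 − (-4.4) = -4
Largest |r| is 5 at x = 2, residual 5.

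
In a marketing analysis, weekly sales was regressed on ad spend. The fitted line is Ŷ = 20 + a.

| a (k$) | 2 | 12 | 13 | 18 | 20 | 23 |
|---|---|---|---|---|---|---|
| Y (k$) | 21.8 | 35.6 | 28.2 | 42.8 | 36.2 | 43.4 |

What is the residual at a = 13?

Ŷ = 20 + 13 = 33
e = 28.2 − 33 = -4.8

e = -4.8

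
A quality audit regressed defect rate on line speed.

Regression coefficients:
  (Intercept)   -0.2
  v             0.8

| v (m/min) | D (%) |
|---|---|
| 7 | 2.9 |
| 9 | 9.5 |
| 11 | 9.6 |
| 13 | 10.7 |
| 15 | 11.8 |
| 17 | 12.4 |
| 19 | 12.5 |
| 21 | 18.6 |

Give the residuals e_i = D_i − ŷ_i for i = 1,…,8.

v=7: ŷ = -0.2 + 0.8·7 = 5.4; e = 2.9 − 5.4 = -2.5
v=9: ŷ = -0.2 + 0.8·9 = 7; e = 9.5 − 7 = 2.5
v=11: ŷ = -0.2 + 0.8·11 = 8.6; e = 9.6 − 8.6 = 1
v=13: ŷ = -0.2 + 0.8·13 = 10.2; e = 10.7 − 10.2 = 0.5
v=15: ŷ = -0.2 + 0.8·15 = 11.8; e = 11.8 − 11.8 = 0
v=17: ŷ = -0.2 + 0.8·17 = 13.4; e = 12.4 − 13.4 = -1
v=19: ŷ = -0.2 + 0.8·19 = 15; e = 12.5 − 15 = -2.5
v=21: ŷ = -0.2 + 0.8·21 = 16.6; e = 18.6 − 16.6 = 2

-2.5, 2.5, 1, 0.5, 0, -1, -2.5, 2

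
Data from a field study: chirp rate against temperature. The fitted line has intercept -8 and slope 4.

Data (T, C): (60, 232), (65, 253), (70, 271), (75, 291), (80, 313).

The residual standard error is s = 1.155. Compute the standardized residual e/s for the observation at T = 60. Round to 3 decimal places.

ŷ = -8 + 4·60 = 232
e = 232 − 232 = 0
e/s = 0 / 1.155 = 0.000

0.000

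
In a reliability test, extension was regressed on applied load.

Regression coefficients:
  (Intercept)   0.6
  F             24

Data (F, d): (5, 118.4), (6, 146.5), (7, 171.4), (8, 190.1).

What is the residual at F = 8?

r = -2.5

ŷ = 0.6 + 24·8 = 192.6
r = 190.1 − 192.6 = -2.5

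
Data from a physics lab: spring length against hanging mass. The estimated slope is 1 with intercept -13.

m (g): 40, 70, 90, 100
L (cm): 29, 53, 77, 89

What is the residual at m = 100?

L̂ = -13 + 100 = 87
r = 89 − 87 = 2

r = 2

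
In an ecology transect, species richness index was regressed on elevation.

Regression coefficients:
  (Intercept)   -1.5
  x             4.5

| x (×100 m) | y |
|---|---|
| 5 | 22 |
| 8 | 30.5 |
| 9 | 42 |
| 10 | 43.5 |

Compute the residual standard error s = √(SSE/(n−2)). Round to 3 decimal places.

x=5: ŷ = -1.5 + 4.5·5 = 21; r = 22 − 21 = 1
x=8: ŷ = -1.5 + 4.5·8 = 34.5; r = 30.5 − 34.5 = -4
x=9: ŷ = -1.5 + 4.5·9 = 39; r = 42 − 39 = 3
x=10: ŷ = -1.5 + 4.5·10 = 43.5; r = 43.5 − 43.5 = 0
SSE = 1 + 16 + 9 + 0 = 26
s = √(26/2) = √13 ≈ 3.606

s = 3.606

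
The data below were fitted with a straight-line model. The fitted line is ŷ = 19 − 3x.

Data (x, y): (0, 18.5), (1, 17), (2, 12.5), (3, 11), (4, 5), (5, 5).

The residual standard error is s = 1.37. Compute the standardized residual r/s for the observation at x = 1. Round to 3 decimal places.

ŷ = 19 − 3·1 = 16
r = 17 − 16 = 1
r/s = 1 / 1.37 = 0.730

0.730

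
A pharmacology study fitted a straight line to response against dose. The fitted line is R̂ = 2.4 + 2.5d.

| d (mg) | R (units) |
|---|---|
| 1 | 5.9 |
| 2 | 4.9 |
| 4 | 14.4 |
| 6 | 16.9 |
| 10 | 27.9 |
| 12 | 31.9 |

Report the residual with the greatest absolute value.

d=1: R̂ = 2.4 + 2.5·1 = 4.9; e = 5.9 − 4.9 = 1
d=2: R̂ = 2.4 + 2.5·2 = 7.4; e = 4.9 − 7.4 = -2.5
d=4: R̂ = 2.4 + 2.5·4 = 12.4; e = 14.4 − 12.4 = 2
d=6: R̂ = 2.4 + 2.5·6 = 17.4; e = 16.9 − 17.4 = -0.5
d=10: R̂ = 2.4 + 2.5·10 = 27.4; e = 27.9 − 27.4 = 0.5
d=12: R̂ = 2.4 + 2.5·12 = 32.4; e = 31.9 − 32.4 = -0.5
Largest |e| is 2.5 at d = 2, residual -2.5.

e = -2.5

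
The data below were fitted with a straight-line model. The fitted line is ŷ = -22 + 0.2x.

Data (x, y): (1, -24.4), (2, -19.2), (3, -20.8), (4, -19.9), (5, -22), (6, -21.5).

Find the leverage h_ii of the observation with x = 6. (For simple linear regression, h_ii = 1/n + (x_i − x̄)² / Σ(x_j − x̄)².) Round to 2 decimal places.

h = 0.52

x̄ = (1 + 2 + 3 + 4 + 5 + 6)/6 = 3.5
Σ(x − x̄)² = 6.25 + 2.25 + 0.25 + 0.25 + 2.25 + 6.25 = 17.5
h = 1/6 + (2.5)²/17.5 = 0.166667 + 0.357143 = 0.52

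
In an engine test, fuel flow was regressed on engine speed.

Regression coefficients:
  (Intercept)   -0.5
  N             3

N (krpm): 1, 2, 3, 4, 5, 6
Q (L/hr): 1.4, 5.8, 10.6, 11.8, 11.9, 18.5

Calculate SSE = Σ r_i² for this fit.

SSE = 13.56

N=1: Q̂ = -0.5 + 3·1 = 2.5; r = 1.4 − 2.5 = -1.1
N=2: Q̂ = -0.5 + 3·2 = 5.5; r = 5.8 − 5.5 = 0.3
N=3: Q̂ = -0.5 + 3·3 = 8.5; r = 10.6 − 8.5 = 2.1
N=4: Q̂ = -0.5 + 3·4 = 11.5; r = 11.8 − 11.5 = 0.3
N=5: Q̂ = -0.5 + 3·5 = 14.5; r = 11.9 − 14.5 = -2.6
N=6: Q̂ = -0.5 + 3·6 = 17.5; r = 18.5 − 17.5 = 1
SSE = 1.21 + 0.09 + 4.41 + 0.09 + 6.76 + 1 = 13.56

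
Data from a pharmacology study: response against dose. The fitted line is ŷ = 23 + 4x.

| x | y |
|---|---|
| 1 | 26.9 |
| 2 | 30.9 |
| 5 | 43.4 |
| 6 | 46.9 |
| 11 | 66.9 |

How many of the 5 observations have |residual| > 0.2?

1

x=1: ŷ = 23 + 4·1 = 27; r = 26.9 − 27 = -0.1
x=2: ŷ = 23 + 4·2 = 31; r = 30.9 − 31 = -0.1
x=5: ŷ = 23 + 4·5 = 43; r = 43.4 − 43 = 0.4
x=6: ŷ = 23 + 4·6 = 47; r = 46.9 − 47 = -0.1
x=11: ŷ = 23 + 4·11 = 67; r = 66.9 − 67 = -0.1
|r| > 0.2: x=5 (|r|=0.4) → 1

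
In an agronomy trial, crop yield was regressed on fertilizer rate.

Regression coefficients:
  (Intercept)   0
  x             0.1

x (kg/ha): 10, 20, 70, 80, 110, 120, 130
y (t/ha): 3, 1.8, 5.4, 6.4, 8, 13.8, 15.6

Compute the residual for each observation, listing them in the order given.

2, -0.2, -1.6, -1.6, -3, 1.8, 2.6

x=10: ŷ = 0.1·10 = 1; r = 3 − 1 = 2
x=20: ŷ = 0.1·20 = 2; r = 1.8 − 2 = -0.2
x=70: ŷ = 0.1·70 = 7; r = 5.4 − 7 = -1.6
x=80: ŷ = 0.1·80 = 8; r = 6.4 − 8 = -1.6
x=110: ŷ = 0.1·110 = 11; r = 8 − 11 = -3
x=120: ŷ = 0.1·120 = 12; r = 13.8 − 12 = 1.8
x=130: ŷ = 0.1·130 = 13; r = 15.6 − 13 = 2.6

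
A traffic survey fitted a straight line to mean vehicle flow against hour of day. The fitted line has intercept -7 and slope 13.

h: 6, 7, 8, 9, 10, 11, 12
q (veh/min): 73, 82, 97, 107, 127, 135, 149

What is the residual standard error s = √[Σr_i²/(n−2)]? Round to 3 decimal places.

h=6: q̂ = -7 + 13·6 = 71; r = 73 − 71 = 2
h=7: q̂ = -7 + 13·7 = 84; r = 82 − 84 = -2
h=8: q̂ = -7 + 13·8 = 97; r = 97 − 97 = 0
h=9: q̂ = -7 + 13·9 = 110; r = 107 − 110 = -3
h=10: q̂ = -7 + 13·10 = 123; r = 127 − 123 = 4
h=11: q̂ = -7 + 13·11 = 136; r = 135 − 136 = -1
h=12: q̂ = -7 + 13·12 = 149; r = 149 − 149 = 0
SSE = 4 + 4 + 0 + 9 + 16 + 1 + 0 = 34
s = √(34/5) = √6.8 ≈ 2.608

s = 2.608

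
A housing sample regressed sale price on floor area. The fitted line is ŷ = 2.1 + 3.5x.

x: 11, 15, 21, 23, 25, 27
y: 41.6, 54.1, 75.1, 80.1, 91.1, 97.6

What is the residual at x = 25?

ŷ = 2.1 + 3.5·25 = 89.6
r = 91.1 − 89.6 = 1.5

r = 1.5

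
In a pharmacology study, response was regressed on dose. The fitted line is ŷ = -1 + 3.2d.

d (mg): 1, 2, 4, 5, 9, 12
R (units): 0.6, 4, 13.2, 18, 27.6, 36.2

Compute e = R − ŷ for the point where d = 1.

e = -1.6

ŷ = -1 + 3.2·1 = 2.2
e = 0.6 − 2.2 = -1.6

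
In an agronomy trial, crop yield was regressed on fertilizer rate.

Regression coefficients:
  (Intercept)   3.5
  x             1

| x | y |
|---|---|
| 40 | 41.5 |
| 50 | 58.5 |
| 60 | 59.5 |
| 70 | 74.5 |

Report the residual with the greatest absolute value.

e = 5

x=40: ŷ = 3.5 + 40 = 43.5; e = 41.5 − 43.5 = -2
x=50: ŷ = 3.5 + 50 = 53.5; e = 58.5 − 53.5 = 5
x=60: ŷ = 3.5 + 60 = 63.5; e = 59.5 − 63.5 = -4
x=70: ŷ = 3.5 + 70 = 73.5; e = 74.5 − 73.5 = 1
Largest |e| is 5 at x = 50, residual 5.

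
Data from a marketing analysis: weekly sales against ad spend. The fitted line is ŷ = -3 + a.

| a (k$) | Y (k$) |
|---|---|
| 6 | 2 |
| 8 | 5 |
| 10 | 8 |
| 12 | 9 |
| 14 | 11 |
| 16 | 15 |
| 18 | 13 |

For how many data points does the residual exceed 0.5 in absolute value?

4

a=6: ŷ = -3 + 6 = 3; e = 2 − 3 = -1
a=8: ŷ = -3 + 8 = 5; e = 5 − 5 = 0
a=10: ŷ = -3 + 10 = 7; e = 8 − 7 = 1
a=12: ŷ = -3 + 12 = 9; e = 9 − 9 = 0
a=14: ŷ = -3 + 14 = 11; e = 11 − 11 = 0
a=16: ŷ = -3 + 16 = 13; e = 15 − 13 = 2
a=18: ŷ = -3 + 18 = 15; e = 13 − 15 = -2
|e| > 0.5: a=6 (|e|=1), a=10 (|e|=1), a=16 (|e|=2), a=18 (|e|=2) → 4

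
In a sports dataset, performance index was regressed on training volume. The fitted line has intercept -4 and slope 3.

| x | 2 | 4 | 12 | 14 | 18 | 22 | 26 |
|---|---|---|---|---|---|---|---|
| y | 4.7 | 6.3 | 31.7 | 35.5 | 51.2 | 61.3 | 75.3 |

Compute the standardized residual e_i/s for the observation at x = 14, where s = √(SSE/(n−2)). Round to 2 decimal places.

-1.25

x=2: ŷ = -4 + 3·2 = 2; e = 4.7 − 2 = 2.7
x=4: ŷ = -4 + 3·4 = 8; e = 6.3 − 8 = -1.7
x=12: ŷ = -4 + 3·12 = 32; e = 31.7 − 32 = -0.3
x=14: ŷ = -4 + 3·14 = 38; e = 35.5 − 38 = -2.5
x=18: ŷ = -4 + 3·18 = 50; e = 51.2 − 50 = 1.2
x=22: ŷ = -4 + 3·22 = 62; e = 61.3 − 62 = -0.7
x=26: ŷ = -4 + 3·26 = 74; e = 75.3 − 74 = 1.3
SSE = 7.29 + 2.89 + 0.09 + 6.25 + 1.44 + 0.49 + 1.69 = 20.14
s = √(20.14/5) = 2.00699
e/s = -2.5 / 2.00699 = -1.25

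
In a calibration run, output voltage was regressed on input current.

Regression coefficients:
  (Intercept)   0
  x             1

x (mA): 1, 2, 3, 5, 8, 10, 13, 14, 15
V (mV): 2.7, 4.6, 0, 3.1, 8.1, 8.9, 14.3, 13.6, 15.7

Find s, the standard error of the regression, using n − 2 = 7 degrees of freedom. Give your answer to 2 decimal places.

x=1: ŷ = 1 = 1; r = 2.7 − 1 = 1.7
x=2: ŷ = 2 = 2; r = 4.6 − 2 = 2.6
x=3: ŷ = 3 = 3; r = 0 − 3 = -3
x=5: ŷ = 5 = 5; r = 3.1 − 5 = -1.9
x=8: ŷ = 8 = 8; r = 8.1 − 8 = 0.1
x=10: ŷ = 10 = 10; r = 8.9 − 10 = -1.1
x=13: ŷ = 13 = 13; r = 14.3 − 13 = 1.3
x=14: ŷ = 14 = 14; r = 13.6 − 14 = -0.4
x=15: ŷ = 15 = 15; r = 15.7 − 15 = 0.7
SSE = 2.89 + 6.76 + 9 + 3.61 + 0.01 + 1.21 + 1.69 + 0.16 + 0.49 = 25.82
s = √(25.82/7) = √3.68857 ≈ 1.92

s = 1.92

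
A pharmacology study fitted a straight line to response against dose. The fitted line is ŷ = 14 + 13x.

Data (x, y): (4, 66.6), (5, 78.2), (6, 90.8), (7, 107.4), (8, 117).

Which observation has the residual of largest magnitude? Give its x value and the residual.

x=4: ŷ = 14 + 13·4 = 66; r = 66.6 − 66 = 0.6
x=5: ŷ = 14 + 13·5 = 79; r = 78.2 − 79 = -0.8
x=6: ŷ = 14 + 13·6 = 92; r = 90.8 − 92 = -1.2
x=7: ŷ = 14 + 13·7 = 105; r = 107.4 − 105 = 2.4
x=8: ŷ = 14 + 13·8 = 118; r = 117 − 118 = -1
Largest |r| is 2.4 at x = 7, residual 2.4.

x = 7, r = 2.4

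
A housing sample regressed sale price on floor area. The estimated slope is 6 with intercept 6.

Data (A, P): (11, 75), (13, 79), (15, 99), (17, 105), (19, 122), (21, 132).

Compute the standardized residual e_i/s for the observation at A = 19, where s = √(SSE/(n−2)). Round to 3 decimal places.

A=11: ŷ = 6 + 6·11 = 72; e = 75 − 72 = 3
A=13: ŷ = 6 + 6·13 = 84; e = 79 − 84 = -5
A=15: ŷ = 6 + 6·15 = 96; e = 99 − 96 = 3
A=17: ŷ = 6 + 6·17 = 108; e = 105 − 108 = -3
A=19: ŷ = 6 + 6·19 = 120; e = 122 − 120 = 2
A=21: ŷ = 6 + 6·21 = 132; e = 132 − 132 = 0
SSE = 9 + 25 + 9 + 9 + 4 + 0 = 56
s = √(56/4) = 3.74166
e/s = 2 / 3.74166 = 0.535

0.535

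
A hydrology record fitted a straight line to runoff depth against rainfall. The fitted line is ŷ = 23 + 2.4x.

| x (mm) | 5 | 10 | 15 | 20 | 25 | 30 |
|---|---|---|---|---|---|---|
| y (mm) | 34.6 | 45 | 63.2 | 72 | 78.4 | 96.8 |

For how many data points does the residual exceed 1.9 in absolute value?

3

x=5: ŷ = 23 + 2.4·5 = 35; r = 34.6 − 35 = -0.4
x=10: ŷ = 23 + 2.4·10 = 47; r = 45 − 47 = -2
x=15: ŷ = 23 + 2.4·15 = 59; r = 63.2 − 59 = 4.2
x=20: ŷ = 23 + 2.4·20 = 71; r = 72 − 71 = 1
x=25: ŷ = 23 + 2.4·25 = 83; r = 78.4 − 83 = -4.6
x=30: ŷ = 23 + 2.4·30 = 95; r = 96.8 − 95 = 1.8
|r| > 1.9: x=10 (|r|=2), x=15 (|r|=4.2), x=25 (|r|=4.6) → 3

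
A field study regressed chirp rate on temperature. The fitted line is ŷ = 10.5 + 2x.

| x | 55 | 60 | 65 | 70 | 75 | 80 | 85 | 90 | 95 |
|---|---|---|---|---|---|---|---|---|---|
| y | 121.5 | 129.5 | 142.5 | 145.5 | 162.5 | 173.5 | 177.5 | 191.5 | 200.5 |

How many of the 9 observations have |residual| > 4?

x=55: ŷ = 10.5 + 2·55 = 120.5; r = 121.5 − 120.5 = 1
x=60: ŷ = 10.5 + 2·60 = 130.5; r = 129.5 − 130.5 = -1
x=65: ŷ = 10.5 + 2·65 = 140.5; r = 142.5 − 140.5 = 2
x=70: ŷ = 10.5 + 2·70 = 150.5; r = 145.5 − 150.5 = -5
x=75: ŷ = 10.5 + 2·75 = 160.5; r = 162.5 − 160.5 = 2
x=80: ŷ = 10.5 + 2·80 = 170.5; r = 173.5 − 170.5 = 3
x=85: ŷ = 10.5 + 2·85 = 180.5; r = 177.5 − 180.5 = -3
x=90: ŷ = 10.5 + 2·90 = 190.5; r = 191.5 − 190.5 = 1
x=95: ŷ = 10.5 + 2·95 = 200.5; r = 200.5 − 200.5 = 0
|r| > 4: x=70 (|r|=5) → 1

1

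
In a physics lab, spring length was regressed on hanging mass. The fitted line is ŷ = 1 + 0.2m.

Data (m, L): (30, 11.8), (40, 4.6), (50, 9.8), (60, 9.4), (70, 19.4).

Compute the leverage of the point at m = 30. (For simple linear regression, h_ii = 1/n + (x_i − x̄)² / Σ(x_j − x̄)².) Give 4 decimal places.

h = 0.6000

m̄ = (30 + 40 + 50 + 60 + 70)/5 = 50
Σ(m − m̄)² = 400 + 100 + 0 + 100 + 400 = 1000
h = 1/5 + (-20)²/1000 = 0.2 + 0.4 = 0.6000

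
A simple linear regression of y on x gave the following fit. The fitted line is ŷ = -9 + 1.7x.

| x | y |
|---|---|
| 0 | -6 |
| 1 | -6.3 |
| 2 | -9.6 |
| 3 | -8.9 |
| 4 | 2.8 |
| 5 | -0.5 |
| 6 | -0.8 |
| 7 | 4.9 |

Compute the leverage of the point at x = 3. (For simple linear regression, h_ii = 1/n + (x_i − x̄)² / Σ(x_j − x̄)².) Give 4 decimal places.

x̄ = (0 + 1 + 2 + 3 + 4 + 5 + 6 + 7)/8 = 3.5
Σ(x − x̄)² = 12.25 + 6.25 + 2.25 + 0.25 + 0.25 + 2.25 + 6.25 + 12.25 = 42
h = 1/8 + (-0.5)²/42 = 0.125 + 0.00595238 = 0.1310

h = 0.1310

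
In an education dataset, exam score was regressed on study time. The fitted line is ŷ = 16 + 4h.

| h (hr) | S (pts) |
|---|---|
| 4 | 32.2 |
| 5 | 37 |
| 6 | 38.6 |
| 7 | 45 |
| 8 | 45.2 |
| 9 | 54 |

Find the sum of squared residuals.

SSE = 15.84

h=4: ŷ = 16 + 4·4 = 32; e = 32.2 − 32 = 0.2
h=5: ŷ = 16 + 4·5 = 36; e = 37 − 36 = 1
h=6: ŷ = 16 + 4·6 = 40; e = 38.6 − 40 = -1.4
h=7: ŷ = 16 + 4·7 = 44; e = 45 − 44 = 1
h=8: ŷ = 16 + 4·8 = 48; e = 45.2 − 48 = -2.8
h=9: ŷ = 16 + 4·9 = 52; e = 54 − 52 = 2
SSE = 0.04 + 1 + 1.96 + 1 + 7.84 + 4 = 15.84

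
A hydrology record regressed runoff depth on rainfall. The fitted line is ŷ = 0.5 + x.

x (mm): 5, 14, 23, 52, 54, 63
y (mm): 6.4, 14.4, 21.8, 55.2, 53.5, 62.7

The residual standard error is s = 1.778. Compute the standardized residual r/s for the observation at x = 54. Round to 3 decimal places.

-0.562

ŷ = 0.5 + 54 = 54.5
r = 53.5 − 54.5 = -1
r/s = -1 / 1.778 = -0.562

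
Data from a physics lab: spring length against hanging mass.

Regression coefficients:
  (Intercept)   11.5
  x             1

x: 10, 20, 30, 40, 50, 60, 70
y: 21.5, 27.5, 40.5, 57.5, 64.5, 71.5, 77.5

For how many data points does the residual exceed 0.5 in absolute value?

5

x=10: ŷ = 11.5 + 10 = 21.5; e = 21.5 − 21.5 = 0
x=20: ŷ = 11.5 + 20 = 31.5; e = 27.5 − 31.5 = -4
x=30: ŷ = 11.5 + 30 = 41.5; e = 40.5 − 41.5 = -1
x=40: ŷ = 11.5 + 40 = 51.5; e = 57.5 − 51.5 = 6
x=50: ŷ = 11.5 + 50 = 61.5; e = 64.5 − 61.5 = 3
x=60: ŷ = 11.5 + 60 = 71.5; e = 71.5 − 71.5 = 0
x=70: ŷ = 11.5 + 70 = 81.5; e = 77.5 − 81.5 = -4
|e| > 0.5: x=20 (|e|=4), x=30 (|e|=1), x=40 (|e|=6), x=50 (|e|=3), x=70 (|e|=4) → 5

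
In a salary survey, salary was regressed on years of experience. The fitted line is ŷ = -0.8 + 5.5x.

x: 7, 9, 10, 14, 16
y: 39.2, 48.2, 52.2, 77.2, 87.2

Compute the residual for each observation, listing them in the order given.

1.5, -0.5, -2, 1, 0

x=7: ŷ = -0.8 + 5.5·7 = 37.7; r = 39.2 − 37.7 = 1.5
x=9: ŷ = -0.8 + 5.5·9 = 48.7; r = 48.2 − 48.7 = -0.5
x=10: ŷ = -0.8 + 5.5·10 = 54.2; r = 52.2 − 54.2 = -2
x=14: ŷ = -0.8 + 5.5·14 = 76.2; r = 77.2 − 76.2 = 1
x=16: ŷ = -0.8 + 5.5·16 = 87.2; r = 87.2 − 87.2 = 0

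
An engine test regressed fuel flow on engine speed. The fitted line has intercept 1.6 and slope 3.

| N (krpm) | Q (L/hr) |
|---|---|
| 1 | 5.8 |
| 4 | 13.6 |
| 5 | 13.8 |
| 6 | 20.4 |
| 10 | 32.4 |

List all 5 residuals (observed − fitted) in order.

1.2, 0, -2.8, 0.8, 0.8

N=1: ŷ = 1.6 + 3·1 = 4.6; e = 5.8 − 4.6 = 1.2
N=4: ŷ = 1.6 + 3·4 = 13.6; e = 13.6 − 13.6 = 0
N=5: ŷ = 1.6 + 3·5 = 16.6; e = 13.8 − 16.6 = -2.8
N=6: ŷ = 1.6 + 3·6 = 19.6; e = 20.4 − 19.6 = 0.8
N=10: ŷ = 1.6 + 3·10 = 31.6; e = 32.4 − 31.6 = 0.8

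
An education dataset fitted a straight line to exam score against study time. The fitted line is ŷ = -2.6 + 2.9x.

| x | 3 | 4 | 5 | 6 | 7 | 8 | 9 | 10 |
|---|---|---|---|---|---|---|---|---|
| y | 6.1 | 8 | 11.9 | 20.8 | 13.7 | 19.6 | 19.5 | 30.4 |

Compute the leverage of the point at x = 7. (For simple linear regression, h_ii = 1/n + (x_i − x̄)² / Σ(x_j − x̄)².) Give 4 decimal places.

h = 0.1310

x̄ = (3 + 4 + 5 + 6 + 7 + 8 + 9 + 10)/8 = 6.5
Σ(x − x̄)² = 12.25 + 6.25 + 2.25 + 0.25 + 0.25 + 2.25 + 6.25 + 12.25 = 42
h = 1/8 + (0.5)²/42 = 0.125 + 0.00595238 = 0.1310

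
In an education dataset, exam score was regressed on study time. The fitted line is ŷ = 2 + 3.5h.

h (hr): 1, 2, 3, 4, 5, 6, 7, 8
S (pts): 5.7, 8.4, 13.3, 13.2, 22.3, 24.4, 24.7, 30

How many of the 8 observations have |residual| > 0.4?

h=1: ŷ = 2 + 3.5·1 = 5.5; r = 5.7 − 5.5 = 0.2
h=2: ŷ = 2 + 3.5·2 = 9; r = 8.4 − 9 = -0.6
h=3: ŷ = 2 + 3.5·3 = 12.5; r = 13.3 − 12.5 = 0.8
h=4: ŷ = 2 + 3.5·4 = 16; r = 13.2 − 16 = -2.8
h=5: ŷ = 2 + 3.5·5 = 19.5; r = 22.3 − 19.5 = 2.8
h=6: ŷ = 2 + 3.5·6 = 23; r = 24.4 − 23 = 1.4
h=7: ŷ = 2 + 3.5·7 = 26.5; r = 24.7 − 26.5 = -1.8
h=8: ŷ = 2 + 3.5·8 = 30; r = 30 − 30 = 0
|r| > 0.4: h=2 (|r|=0.6), h=3 (|r|=0.8), h=4 (|r|=2.8), h=5 (|r|=2.8), h=6 (|r|=1.4), h=7 (|r|=1.8) → 6

6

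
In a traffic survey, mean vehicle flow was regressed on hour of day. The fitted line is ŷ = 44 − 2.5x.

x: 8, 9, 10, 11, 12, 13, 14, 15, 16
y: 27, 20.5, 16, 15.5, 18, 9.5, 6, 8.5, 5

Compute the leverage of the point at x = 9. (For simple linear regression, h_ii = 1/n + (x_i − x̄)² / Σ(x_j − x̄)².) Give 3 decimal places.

x̄ = (8 + 9 + 10 + 11 + 12 + 13 + 14 + 15 + 16)/9 = 12
Σ(x − x̄)² = 16 + 9 + 4 + 1 + 0 + 1 + 4 + 9 + 16 = 60
h = 1/9 + (-3)²/60 = 0.111111 + 0.15 = 0.261

h = 0.261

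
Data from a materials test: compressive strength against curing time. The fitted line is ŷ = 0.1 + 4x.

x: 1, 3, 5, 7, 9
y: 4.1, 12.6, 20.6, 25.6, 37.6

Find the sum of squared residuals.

SSE = 9

x=1: ŷ = 0.1 + 4·1 = 4.1; e = 4.1 − 4.1 = 0
x=3: ŷ = 0.1 + 4·3 = 12.1; e = 12.6 − 12.1 = 0.5
x=5: ŷ = 0.1 + 4·5 = 20.1; e = 20.6 − 20.1 = 0.5
x=7: ŷ = 0.1 + 4·7 = 28.1; e = 25.6 − 28.1 = -2.5
x=9: ŷ = 0.1 + 4·9 = 36.1; e = 37.6 − 36.1 = 1.5
SSE = 0 + 0.25 + 0.25 + 6.25 + 2.25 = 9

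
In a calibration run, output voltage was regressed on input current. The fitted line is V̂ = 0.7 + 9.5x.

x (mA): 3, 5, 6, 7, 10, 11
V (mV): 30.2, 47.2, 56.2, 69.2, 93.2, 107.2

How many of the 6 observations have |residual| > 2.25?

1

x=3: V̂ = 0.7 + 9.5·3 = 29.2; r = 30.2 − 29.2 = 1
x=5: V̂ = 0.7 + 9.5·5 = 48.2; r = 47.2 − 48.2 = -1
x=6: V̂ = 0.7 + 9.5·6 = 57.7; r = 56.2 − 57.7 = -1.5
x=7: V̂ = 0.7 + 9.5·7 = 67.2; r = 69.2 − 67.2 = 2
x=10: V̂ = 0.7 + 9.5·10 = 95.7; r = 93.2 − 95.7 = -2.5
x=11: V̂ = 0.7 + 9.5·11 = 105.2; r = 107.2 − 105.2 = 2
|r| > 2.25: x=10 (|r|=2.5) → 1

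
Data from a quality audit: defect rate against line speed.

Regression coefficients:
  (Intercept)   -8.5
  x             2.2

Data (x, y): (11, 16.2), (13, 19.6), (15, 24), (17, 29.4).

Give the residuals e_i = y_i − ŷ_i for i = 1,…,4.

x=11: ŷ = -8.5 + 2.2·11 = 15.7; e = 16.2 − 15.7 = 0.5
x=13: ŷ = -8.5 + 2.2·13 = 20.1; e = 19.6 − 20.1 = -0.5
x=15: ŷ = -8.5 + 2.2·15 = 24.5; e = 24 − 24.5 = -0.5
x=17: ŷ = -8.5 + 2.2·17 = 28.9; e = 29.4 − 28.9 = 0.5

0.5, -0.5, -0.5, 0.5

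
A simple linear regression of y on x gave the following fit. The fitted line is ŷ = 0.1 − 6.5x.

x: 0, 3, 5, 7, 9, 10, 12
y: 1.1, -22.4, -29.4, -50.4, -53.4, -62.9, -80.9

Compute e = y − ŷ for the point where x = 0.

e = 1

ŷ = 0.1 − 6.5·0 = 0.1
e = 1.1 − 0.1 = 1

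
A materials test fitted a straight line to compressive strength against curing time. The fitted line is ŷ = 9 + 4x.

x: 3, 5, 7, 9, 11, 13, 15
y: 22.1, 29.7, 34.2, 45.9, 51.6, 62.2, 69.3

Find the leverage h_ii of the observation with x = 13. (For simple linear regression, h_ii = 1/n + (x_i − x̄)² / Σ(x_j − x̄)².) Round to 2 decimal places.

h = 0.29

x̄ = (3 + 5 + 7 + 9 + 11 + 13 + 15)/7 = 9
Σ(x − x̄)² = 36 + 16 + 4 + 0 + 4 + 16 + 36 = 112
h = 1/7 + (4)²/112 = 0.142857 + 0.142857 = 0.29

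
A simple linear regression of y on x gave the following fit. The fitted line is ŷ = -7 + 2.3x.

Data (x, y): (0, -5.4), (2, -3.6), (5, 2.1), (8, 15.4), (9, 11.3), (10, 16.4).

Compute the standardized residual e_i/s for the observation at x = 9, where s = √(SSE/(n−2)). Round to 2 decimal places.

-0.85

x=0: ŷ = -7 + 2.3·0 = -7; e = -5.4 − (-7) = 1.6
x=2: ŷ = -7 + 2.3·2 = -2.4; e = -3.6 − (-2.4) = -1.2
x=5: ŷ = -7 + 2.3·5 = 4.5; e = 2.1 − 4.5 = -2.4
x=8: ŷ = -7 + 2.3·8 = 11.4; e = 15.4 − 11.4 = 4
x=9: ŷ = -7 + 2.3·9 = 13.7; e = 11.3 − 13.7 = -2.4
x=10: ŷ = -7 + 2.3·10 = 16; e = 16.4 − 16 = 0.4
SSE = 2.56 + 1.44 + 5.76 + 16 + 5.76 + 0.16 = 31.68
s = √(31.68/4) = 2.81425
e/s = -2.4 / 2.81425 = -0.85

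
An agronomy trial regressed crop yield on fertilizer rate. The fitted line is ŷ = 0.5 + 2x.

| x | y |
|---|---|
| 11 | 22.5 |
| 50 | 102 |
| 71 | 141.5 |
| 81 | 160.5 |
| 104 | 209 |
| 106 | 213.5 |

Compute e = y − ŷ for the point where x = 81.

ŷ = 0.5 + 2·81 = 162.5
e = 160.5 − 162.5 = -2

e = -2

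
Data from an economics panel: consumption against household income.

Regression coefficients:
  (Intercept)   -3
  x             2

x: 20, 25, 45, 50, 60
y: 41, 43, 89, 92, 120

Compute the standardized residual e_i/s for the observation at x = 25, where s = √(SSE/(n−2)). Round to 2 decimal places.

-0.83

x=20: ŷ = -3 + 2·20 = 37; e = 41 − 37 = 4
x=25: ŷ = -3 + 2·25 = 47; e = 43 − 47 = -4
x=45: ŷ = -3 + 2·45 = 87; e = 89 − 87 = 2
x=50: ŷ = -3 + 2·50 = 97; e = 92 − 97 = -5
x=60: ŷ = -3 + 2·60 = 117; e = 120 − 117 = 3
SSE = 16 + 16 + 4 + 25 + 9 = 70
s = √(70/3) = 4.83046
e/s = -4 / 4.83046 = -0.83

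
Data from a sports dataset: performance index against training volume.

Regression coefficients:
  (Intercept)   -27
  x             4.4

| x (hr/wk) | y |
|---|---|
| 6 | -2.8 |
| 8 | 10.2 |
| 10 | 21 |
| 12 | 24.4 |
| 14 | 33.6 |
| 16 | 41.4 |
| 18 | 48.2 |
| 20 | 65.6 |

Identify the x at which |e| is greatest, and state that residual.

x=6: ŷ = -27 + 4.4·6 = -0.6; e = -2.8 − (-0.6) = -2.2
x=8: ŷ = -27 + 4.4·8 = 8.2; e = 10.2 − 8.2 = 2
x=10: ŷ = -27 + 4.4·10 = 17; e = 21 − 17 = 4
x=12: ŷ = -27 + 4.4·12 = 25.8; e = 24.4 − 25.8 = -1.4
x=14: ŷ = -27 + 4.4·14 = 34.6; e = 33.6 − 34.6 = -1
x=16: ŷ = -27 + 4.4·16 = 43.4; e = 41.4 − 43.4 = -2
x=18: ŷ = -27 + 4.4·18 = 52.2; e = 48.2 − 52.2 = -4
x=20: ŷ = -27 + 4.4·20 = 61; e = 65.6 − 61 = 4.6
Largest |e| is 4.6 at x = 20, residual 4.6.

x = 20, e = 4.6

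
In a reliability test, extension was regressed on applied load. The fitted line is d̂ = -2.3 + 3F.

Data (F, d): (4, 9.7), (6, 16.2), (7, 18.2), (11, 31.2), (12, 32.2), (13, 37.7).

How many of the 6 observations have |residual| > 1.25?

1

F=4: d̂ = -2.3 + 3·4 = 9.7; r = 9.7 − 9.7 = 0
F=6: d̂ = -2.3 + 3·6 = 15.7; r = 16.2 − 15.7 = 0.5
F=7: d̂ = -2.3 + 3·7 = 18.7; r = 18.2 − 18.7 = -0.5
F=11: d̂ = -2.3 + 3·11 = 30.7; r = 31.2 − 30.7 = 0.5
F=12: d̂ = -2.3 + 3·12 = 33.7; r = 32.2 − 33.7 = -1.5
F=13: d̂ = -2.3 + 3·13 = 36.7; r = 37.7 − 36.7 = 1
|r| > 1.25: F=12 (|r|=1.5) → 1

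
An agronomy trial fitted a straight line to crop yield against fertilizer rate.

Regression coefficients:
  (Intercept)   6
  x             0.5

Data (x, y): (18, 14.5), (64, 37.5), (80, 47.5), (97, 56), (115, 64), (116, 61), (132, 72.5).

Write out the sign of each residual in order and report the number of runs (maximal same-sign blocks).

x=18: ŷ = 6 + 0.5·18 = 15; e = 14.5 − 15 = -0.5
x=64: ŷ = 6 + 0.5·64 = 38; e = 37.5 − 38 = -0.5
x=80: ŷ = 6 + 0.5·80 = 46; e = 47.5 − 46 = 1.5
x=97: ŷ = 6 + 0.5·97 = 54.5; e = 56 − 54.5 = 1.5
x=115: ŷ = 6 + 0.5·115 = 63.5; e = 64 − 63.5 = 0.5
x=116: ŷ = 6 + 0.5·116 = 64; e = 61 − 64 = -3
x=132: ŷ = 6 + 0.5·132 = 72; e = 72.5 − 72 = 0.5
Signs: − − + + + − +
Runs: −×2, +×3, −×1, +×1 → 4

4 runs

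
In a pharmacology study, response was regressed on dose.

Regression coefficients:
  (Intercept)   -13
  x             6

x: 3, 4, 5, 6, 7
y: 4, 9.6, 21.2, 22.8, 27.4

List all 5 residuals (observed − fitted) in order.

x=3: ŷ = -13 + 6·3 = 5; e = 4 − 5 = -1
x=4: ŷ = -13 + 6·4 = 11; e = 9.6 − 11 = -1.4
x=5: ŷ = -13 + 6·5 = 17; e = 21.2 − 17 = 4.2
x=6: ŷ = -13 + 6·6 = 23; e = 22.8 − 23 = -0.2
x=7: ŷ = -13 + 6·7 = 29; e = 27.4 − 29 = -1.6

-1, -1.4, 4.2, -0.2, -1.6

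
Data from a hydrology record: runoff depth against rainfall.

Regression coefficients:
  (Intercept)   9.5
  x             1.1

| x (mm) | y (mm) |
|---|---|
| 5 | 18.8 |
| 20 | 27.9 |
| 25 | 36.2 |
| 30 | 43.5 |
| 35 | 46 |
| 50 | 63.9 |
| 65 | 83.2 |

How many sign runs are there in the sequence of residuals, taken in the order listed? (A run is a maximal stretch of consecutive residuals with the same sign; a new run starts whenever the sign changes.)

x=5: ŷ = 9.5 + 1.1·5 = 15; r = 18.8 − 15 = 3.8
x=20: ŷ = 9.5 + 1.1·20 = 31.5; r = 27.9 − 31.5 = -3.6
x=25: ŷ = 9.5 + 1.1·25 = 37; r = 36.2 − 37 = -0.8
x=30: ŷ = 9.5 + 1.1·30 = 42.5; r = 43.5 − 42.5 = 1
x=35: ŷ = 9.5 + 1.1·35 = 48; r = 46 − 48 = -2
x=50: ŷ = 9.5 + 1.1·50 = 64.5; r = 63.9 − 64.5 = -0.6
x=65: ŷ = 9.5 + 1.1·65 = 81; r = 83.2 − 81 = 2.2
Signs: + − − + − − +
Runs: +×1, −×2, +×1, −×2, +×1 → 5

5 runs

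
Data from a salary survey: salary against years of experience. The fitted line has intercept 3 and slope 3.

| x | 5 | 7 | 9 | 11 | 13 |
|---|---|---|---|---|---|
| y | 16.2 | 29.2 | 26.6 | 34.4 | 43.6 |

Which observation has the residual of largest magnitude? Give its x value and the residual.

x=5: ŷ = 3 + 3·5 = 18; r = 16.2 − 18 = -1.8
x=7: ŷ = 3 + 3·7 = 24; r = 29.2 − 24 = 5.2
x=9: ŷ = 3 + 3·9 = 30; r = 26.6 − 30 = -3.4
x=11: ŷ = 3 + 3·11 = 36; r = 34.4 − 36 = -1.6
x=13: ŷ = 3 + 3·13 = 42; r = 43.6 − 42 = 1.6
Largest |r| is 5.2 at x = 7, residual 5.2.

x = 7, r = 5.2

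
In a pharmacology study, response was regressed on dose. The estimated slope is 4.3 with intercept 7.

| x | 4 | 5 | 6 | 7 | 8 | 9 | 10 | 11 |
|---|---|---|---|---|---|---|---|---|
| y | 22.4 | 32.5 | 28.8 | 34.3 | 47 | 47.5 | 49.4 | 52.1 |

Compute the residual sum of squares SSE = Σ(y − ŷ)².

x=4: ŷ = 7 + 4.3·4 = 24.2; r = 22.4 − 24.2 = -1.8
x=5: ŷ = 7 + 4.3·5 = 28.5; r = 32.5 − 28.5 = 4
x=6: ŷ = 7 + 4.3·6 = 32.8; r = 28.8 − 32.8 = -4
x=7: ŷ = 7 + 4.3·7 = 37.1; r = 34.3 − 37.1 = -2.8
x=8: ŷ = 7 + 4.3·8 = 41.4; r = 47 − 41.4 = 5.6
x=9: ŷ = 7 + 4.3·9 = 45.7; r = 47.5 − 45.7 = 1.8
x=10: ŷ = 7 + 4.3·10 = 50; r = 49.4 − 50 = -0.6
x=11: ŷ = 7 + 4.3·11 = 54.3; r = 52.1 − 54.3 = -2.2
SSE = 3.24 + 16 + 16 + 7.84 + 31.36 + 3.24 + 0.36 + 4.84 = 82.88

SSE = 82.88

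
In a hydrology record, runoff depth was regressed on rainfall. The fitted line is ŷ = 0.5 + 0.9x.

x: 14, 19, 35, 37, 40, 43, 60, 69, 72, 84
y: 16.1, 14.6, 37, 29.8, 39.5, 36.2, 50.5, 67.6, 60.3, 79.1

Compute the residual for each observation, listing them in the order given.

3, -3, 5, -4, 3, -3, -4, 5, -5, 3

x=14: ŷ = 0.5 + 0.9·14 = 13.1; r = 16.1 − 13.1 = 3
x=19: ŷ = 0.5 + 0.9·19 = 17.6; r = 14.6 − 17.6 = -3
x=35: ŷ = 0.5 + 0.9·35 = 32; r = 37 − 32 = 5
x=37: ŷ = 0.5 + 0.9·37 = 33.8; r = 29.8 − 33.8 = -4
x=40: ŷ = 0.5 + 0.9·40 = 36.5; r = 39.5 − 36.5 = 3
x=43: ŷ = 0.5 + 0.9·43 = 39.2; r = 36.2 − 39.2 = -3
x=60: ŷ = 0.5 + 0.9·60 = 54.5; r = 50.5 − 54.5 = -4
x=69: ŷ = 0.5 + 0.9·69 = 62.6; r = 67.6 − 62.6 = 5
x=72: ŷ = 0.5 + 0.9·72 = 65.3; r = 60.3 − 65.3 = -5
x=84: ŷ = 0.5 + 0.9·84 = 76.1; r = 79.1 − 76.1 = 3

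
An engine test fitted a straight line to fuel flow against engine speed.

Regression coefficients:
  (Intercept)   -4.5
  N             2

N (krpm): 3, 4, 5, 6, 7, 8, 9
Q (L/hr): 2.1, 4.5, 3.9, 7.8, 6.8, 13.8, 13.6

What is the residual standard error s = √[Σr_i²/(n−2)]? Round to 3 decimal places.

s = 1.822

N=3: ŷ = -4.5 + 2·3 = 1.5; r = 2.1 − 1.5 = 0.6
N=4: ŷ = -4.5 + 2·4 = 3.5; r = 4.5 − 3.5 = 1
N=5: ŷ = -4.5 + 2·5 = 5.5; r = 3.9 − 5.5 = -1.6
N=6: ŷ = -4.5 + 2·6 = 7.5; r = 7.8 − 7.5 = 0.3
N=7: ŷ = -4.5 + 2·7 = 9.5; r = 6.8 − 9.5 = -2.7
N=8: ŷ = -4.5 + 2·8 = 11.5; r = 13.8 − 11.5 = 2.3
N=9: ŷ = -4.5 + 2·9 = 13.5; r = 13.6 − 13.5 = 0.1
SSE = 0.36 + 1 + 2.56 + 0.09 + 7.29 + 5.29 + 0.01 = 16.6
s = √(16.6/5) = √3.32 ≈ 1.822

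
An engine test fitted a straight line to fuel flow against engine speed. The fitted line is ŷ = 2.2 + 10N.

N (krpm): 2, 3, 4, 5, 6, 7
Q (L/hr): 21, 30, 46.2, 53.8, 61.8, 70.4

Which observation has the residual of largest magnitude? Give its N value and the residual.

N=2: ŷ = 2.2 + 10·2 = 22.2; e = 21 − 22.2 = -1.2
N=3: ŷ = 2.2 + 10·3 = 32.2; e = 30 − 32.2 = -2.2
N=4: ŷ = 2.2 + 10·4 = 42.2; e = 46.2 − 42.2 = 4
N=5: ŷ = 2.2 + 10·5 = 52.2; e = 53.8 − 52.2 = 1.6
N=6: ŷ = 2.2 + 10·6 = 62.2; e = 61.8 − 62.2 = -0.4
N=7: ŷ = 2.2 + 10·7 = 72.2; e = 70.4 − 72.2 = -1.8
Largest |e| is 4 at N = 4, residual 4.

N = 4, e = 4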